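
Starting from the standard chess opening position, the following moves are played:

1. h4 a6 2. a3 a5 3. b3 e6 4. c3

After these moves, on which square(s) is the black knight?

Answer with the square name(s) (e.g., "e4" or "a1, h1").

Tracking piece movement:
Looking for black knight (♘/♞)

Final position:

  a b c d e f g h
  ─────────────────
8│♜ ♞ ♝ ♛ ♚ ♝ ♞ ♜│8
7│· ♟ ♟ ♟ · ♟ ♟ ♟│7
6│· · · · ♟ · · ·│6
5│♟ · · · · · · ·│5
4│· · · · · · · ♙│4
3│♙ ♙ ♙ · · · · ·│3
2│· · · ♙ ♙ ♙ ♙ ·│2
1│♖ ♘ ♗ ♕ ♔ ♗ ♘ ♖│1
  ─────────────────
  a b c d e f g h


b8, g8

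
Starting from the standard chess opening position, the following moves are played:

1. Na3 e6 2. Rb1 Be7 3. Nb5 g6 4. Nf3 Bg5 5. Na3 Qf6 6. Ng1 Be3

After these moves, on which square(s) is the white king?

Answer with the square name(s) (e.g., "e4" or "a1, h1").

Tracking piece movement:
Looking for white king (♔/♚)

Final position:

  a b c d e f g h
  ─────────────────
8│♜ ♞ ♝ · ♚ · ♞ ♜│8
7│♟ ♟ ♟ ♟ · ♟ · ♟│7
6│· · · · ♟ ♛ ♟ ·│6
5│· · · · · · · ·│5
4│· · · · · · · ·│4
3│♘ · · · ♝ · · ·│3
2│♙ ♙ ♙ ♙ ♙ ♙ ♙ ♙│2
1│· ♖ ♗ ♕ ♔ ♗ ♘ ♖│1
  ─────────────────
  a b c d e f g h


e1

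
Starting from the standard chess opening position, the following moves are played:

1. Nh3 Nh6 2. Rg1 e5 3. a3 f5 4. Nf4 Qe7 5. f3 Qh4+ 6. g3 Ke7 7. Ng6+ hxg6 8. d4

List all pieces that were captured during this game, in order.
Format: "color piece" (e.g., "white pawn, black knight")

Tracking captures:
  hxg6: captured white knight

white knight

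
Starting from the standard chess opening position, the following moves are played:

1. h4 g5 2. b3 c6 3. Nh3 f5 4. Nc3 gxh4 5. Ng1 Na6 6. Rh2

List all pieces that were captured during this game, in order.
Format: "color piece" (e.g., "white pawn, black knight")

Tracking captures:
  gxh4: captured white pawn

white pawn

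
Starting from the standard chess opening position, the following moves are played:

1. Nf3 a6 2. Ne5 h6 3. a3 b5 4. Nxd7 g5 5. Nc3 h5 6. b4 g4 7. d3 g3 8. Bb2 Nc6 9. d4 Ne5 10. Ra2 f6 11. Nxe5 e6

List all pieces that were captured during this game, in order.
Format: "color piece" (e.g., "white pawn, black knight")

Tracking captures:
  Nxd7: captured black pawn
  Nxe5: captured black knight

black pawn, black knight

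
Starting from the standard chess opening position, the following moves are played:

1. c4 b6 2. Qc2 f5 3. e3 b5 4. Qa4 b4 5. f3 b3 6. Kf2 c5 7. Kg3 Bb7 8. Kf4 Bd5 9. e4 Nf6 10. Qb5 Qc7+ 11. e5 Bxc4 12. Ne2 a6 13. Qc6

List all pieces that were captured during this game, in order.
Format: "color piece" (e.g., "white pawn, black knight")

Tracking captures:
  Bxc4: captured white pawn

white pawn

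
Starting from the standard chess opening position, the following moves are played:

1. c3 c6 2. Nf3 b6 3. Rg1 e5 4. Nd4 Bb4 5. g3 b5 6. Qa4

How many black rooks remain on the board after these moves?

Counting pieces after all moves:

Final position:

  a b c d e f g h
  ─────────────────
8│♜ ♞ ♝ ♛ ♚ · ♞ ♜│8
7│♟ · · ♟ · ♟ ♟ ♟│7
6│· · ♟ · · · · ·│6
5│· ♟ · · ♟ · · ·│5
4│♕ ♝ · ♘ · · · ·│4
3│· · ♙ · · · ♙ ·│3
2│♙ ♙ · ♙ ♙ ♙ · ♙│2
1│♖ ♘ ♗ · ♔ ♗ ♖ ·│1
  ─────────────────
  a b c d e f g h


2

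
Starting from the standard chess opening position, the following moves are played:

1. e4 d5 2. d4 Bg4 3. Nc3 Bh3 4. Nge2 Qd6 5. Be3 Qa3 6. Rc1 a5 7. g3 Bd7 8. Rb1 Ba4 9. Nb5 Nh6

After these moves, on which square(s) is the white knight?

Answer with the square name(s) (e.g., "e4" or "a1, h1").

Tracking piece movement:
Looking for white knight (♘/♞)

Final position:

  a b c d e f g h
  ─────────────────
8│♜ ♞ · · ♚ ♝ · ♜│8
7│· ♟ ♟ · ♟ ♟ ♟ ♟│7
6│· · · · · · · ♞│6
5│♟ ♘ · ♟ · · · ·│5
4│♝ · · ♙ ♙ · · ·│4
3│♛ · · · ♗ · ♙ ·│3
2│♙ ♙ ♙ · ♘ ♙ · ♙│2
1│· ♖ · ♕ ♔ ♗ · ♖│1
  ─────────────────
  a b c d e f g h


b5, e2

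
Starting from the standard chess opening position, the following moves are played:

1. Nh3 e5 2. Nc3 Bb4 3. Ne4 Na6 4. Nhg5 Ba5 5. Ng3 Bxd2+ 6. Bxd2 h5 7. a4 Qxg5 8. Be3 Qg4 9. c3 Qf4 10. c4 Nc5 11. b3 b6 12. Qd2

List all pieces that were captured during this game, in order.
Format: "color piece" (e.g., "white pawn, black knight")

Tracking captures:
  Bxd2+: captured white pawn
  Bxd2: captured black bishop
  Qxg5: captured white knight

white pawn, black bishop, white knight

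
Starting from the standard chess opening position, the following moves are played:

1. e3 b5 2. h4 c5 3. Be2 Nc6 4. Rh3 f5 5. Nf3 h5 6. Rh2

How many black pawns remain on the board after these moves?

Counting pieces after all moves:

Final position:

  a b c d e f g h
  ─────────────────
8│♜ · ♝ ♛ ♚ ♝ ♞ ♜│8
7│♟ · · ♟ ♟ · ♟ ·│7
6│· · ♞ · · · · ·│6
5│· ♟ ♟ · · ♟ · ♟│5
4│· · · · · · · ♙│4
3│· · · · ♙ ♘ · ·│3
2│♙ ♙ ♙ ♙ ♗ ♙ ♙ ♖│2
1│♖ ♘ ♗ ♕ ♔ · · ·│1
  ─────────────────
  a b c d e f g h


8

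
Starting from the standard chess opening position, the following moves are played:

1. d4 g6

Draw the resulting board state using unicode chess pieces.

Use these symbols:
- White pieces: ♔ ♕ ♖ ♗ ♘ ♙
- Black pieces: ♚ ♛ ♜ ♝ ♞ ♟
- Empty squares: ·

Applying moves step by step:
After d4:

♜ ♞ ♝ ♛ ♚ ♝ ♞ ♜
♟ ♟ ♟ ♟ ♟ ♟ ♟ ♟
· · · · · · · ·
· · · · · · · ·
· · · ♙ · · · ·
· · · · · · · ·
♙ ♙ ♙ · ♙ ♙ ♙ ♙
♖ ♘ ♗ ♕ ♔ ♗ ♘ ♖


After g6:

♜ ♞ ♝ ♛ ♚ ♝ ♞ ♜
♟ ♟ ♟ ♟ ♟ ♟ · ♟
· · · · · · ♟ ·
· · · · · · · ·
· · · ♙ · · · ·
· · · · · · · ·
♙ ♙ ♙ · ♙ ♙ ♙ ♙
♖ ♘ ♗ ♕ ♔ ♗ ♘ ♖



  a b c d e f g h
  ─────────────────
8│♜ ♞ ♝ ♛ ♚ ♝ ♞ ♜│8
7│♟ ♟ ♟ ♟ ♟ ♟ · ♟│7
6│· · · · · · ♟ ·│6
5│· · · · · · · ·│5
4│· · · ♙ · · · ·│4
3│· · · · · · · ·│3
2│♙ ♙ ♙ · ♙ ♙ ♙ ♙│2
1│♖ ♘ ♗ ♕ ♔ ♗ ♘ ♖│1
  ─────────────────
  a b c d e f g h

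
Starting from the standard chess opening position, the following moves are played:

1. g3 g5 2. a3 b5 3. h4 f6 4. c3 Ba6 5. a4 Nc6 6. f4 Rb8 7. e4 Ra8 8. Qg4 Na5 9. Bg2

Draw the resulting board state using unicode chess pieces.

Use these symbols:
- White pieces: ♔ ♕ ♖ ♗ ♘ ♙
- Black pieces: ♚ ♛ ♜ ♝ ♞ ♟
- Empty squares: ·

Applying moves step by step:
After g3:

♜ ♞ ♝ ♛ ♚ ♝ ♞ ♜
♟ ♟ ♟ ♟ ♟ ♟ ♟ ♟
· · · · · · · ·
· · · · · · · ·
· · · · · · · ·
· · · · · · ♙ ·
♙ ♙ ♙ ♙ ♙ ♙ · ♙
♖ ♘ ♗ ♕ ♔ ♗ ♘ ♖


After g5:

♜ ♞ ♝ ♛ ♚ ♝ ♞ ♜
♟ ♟ ♟ ♟ ♟ ♟ · ♟
· · · · · · · ·
· · · · · · ♟ ·
· · · · · · · ·
· · · · · · ♙ ·
♙ ♙ ♙ ♙ ♙ ♙ · ♙
♖ ♘ ♗ ♕ ♔ ♗ ♘ ♖


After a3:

♜ ♞ ♝ ♛ ♚ ♝ ♞ ♜
♟ ♟ ♟ ♟ ♟ ♟ · ♟
· · · · · · · ·
· · · · · · ♟ ·
· · · · · · · ·
♙ · · · · · ♙ ·
· ♙ ♙ ♙ ♙ ♙ · ♙
♖ ♘ ♗ ♕ ♔ ♗ ♘ ♖


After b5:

♜ ♞ ♝ ♛ ♚ ♝ ♞ ♜
♟ · ♟ ♟ ♟ ♟ · ♟
· · · · · · · ·
· ♟ · · · · ♟ ·
· · · · · · · ·
♙ · · · · · ♙ ·
· ♙ ♙ ♙ ♙ ♙ · ♙
♖ ♘ ♗ ♕ ♔ ♗ ♘ ♖


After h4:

♜ ♞ ♝ ♛ ♚ ♝ ♞ ♜
♟ · ♟ ♟ ♟ ♟ · ♟
· · · · · · · ·
· ♟ · · · · ♟ ·
· · · · · · · ♙
♙ · · · · · ♙ ·
· ♙ ♙ ♙ ♙ ♙ · ·
♖ ♘ ♗ ♕ ♔ ♗ ♘ ♖


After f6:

♜ ♞ ♝ ♛ ♚ ♝ ♞ ♜
♟ · ♟ ♟ ♟ · · ♟
· · · · · ♟ · ·
· ♟ · · · · ♟ ·
· · · · · · · ♙
♙ · · · · · ♙ ·
· ♙ ♙ ♙ ♙ ♙ · ·
♖ ♘ ♗ ♕ ♔ ♗ ♘ ♖


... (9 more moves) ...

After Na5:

♜ · · ♛ ♚ ♝ ♞ ♜
♟ · ♟ ♟ ♟ · · ♟
♝ · · · · ♟ · ·
♞ ♟ · · · · ♟ ·
♙ · · · ♙ ♙ ♕ ♙
· · ♙ · · · ♙ ·
· ♙ · ♙ · · · ·
♖ ♘ ♗ · ♔ ♗ ♘ ♖


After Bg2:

♜ · · ♛ ♚ ♝ ♞ ♜
♟ · ♟ ♟ ♟ · · ♟
♝ · · · · ♟ · ·
♞ ♟ · · · · ♟ ·
♙ · · · ♙ ♙ ♕ ♙
· · ♙ · · · ♙ ·
· ♙ · ♙ · · ♗ ·
♖ ♘ ♗ · ♔ · ♘ ♖



  a b c d e f g h
  ─────────────────
8│♜ · · ♛ ♚ ♝ ♞ ♜│8
7│♟ · ♟ ♟ ♟ · · ♟│7
6│♝ · · · · ♟ · ·│6
5│♞ ♟ · · · · ♟ ·│5
4│♙ · · · ♙ ♙ ♕ ♙│4
3│· · ♙ · · · ♙ ·│3
2│· ♙ · ♙ · · ♗ ·│2
1│♖ ♘ ♗ · ♔ · ♘ ♖│1
  ─────────────────
  a b c d e f g h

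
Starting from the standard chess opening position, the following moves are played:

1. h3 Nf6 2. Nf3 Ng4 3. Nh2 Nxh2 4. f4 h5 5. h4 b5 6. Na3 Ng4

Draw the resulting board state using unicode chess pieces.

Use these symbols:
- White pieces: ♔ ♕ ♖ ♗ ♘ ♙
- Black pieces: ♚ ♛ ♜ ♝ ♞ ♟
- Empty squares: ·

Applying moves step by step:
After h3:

♜ ♞ ♝ ♛ ♚ ♝ ♞ ♜
♟ ♟ ♟ ♟ ♟ ♟ ♟ ♟
· · · · · · · ·
· · · · · · · ·
· · · · · · · ·
· · · · · · · ♙
♙ ♙ ♙ ♙ ♙ ♙ ♙ ·
♖ ♘ ♗ ♕ ♔ ♗ ♘ ♖


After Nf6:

♜ ♞ ♝ ♛ ♚ ♝ · ♜
♟ ♟ ♟ ♟ ♟ ♟ ♟ ♟
· · · · · ♞ · ·
· · · · · · · ·
· · · · · · · ·
· · · · · · · ♙
♙ ♙ ♙ ♙ ♙ ♙ ♙ ·
♖ ♘ ♗ ♕ ♔ ♗ ♘ ♖


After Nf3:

♜ ♞ ♝ ♛ ♚ ♝ · ♜
♟ ♟ ♟ ♟ ♟ ♟ ♟ ♟
· · · · · ♞ · ·
· · · · · · · ·
· · · · · · · ·
· · · · · ♘ · ♙
♙ ♙ ♙ ♙ ♙ ♙ ♙ ·
♖ ♘ ♗ ♕ ♔ ♗ · ♖


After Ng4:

♜ ♞ ♝ ♛ ♚ ♝ · ♜
♟ ♟ ♟ ♟ ♟ ♟ ♟ ♟
· · · · · · · ·
· · · · · · · ·
· · · · · · ♞ ·
· · · · · ♘ · ♙
♙ ♙ ♙ ♙ ♙ ♙ ♙ ·
♖ ♘ ♗ ♕ ♔ ♗ · ♖


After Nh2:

♜ ♞ ♝ ♛ ♚ ♝ · ♜
♟ ♟ ♟ ♟ ♟ ♟ ♟ ♟
· · · · · · · ·
· · · · · · · ·
· · · · · · ♞ ·
· · · · · · · ♙
♙ ♙ ♙ ♙ ♙ ♙ ♙ ♘
♖ ♘ ♗ ♕ ♔ ♗ · ♖


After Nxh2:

♜ ♞ ♝ ♛ ♚ ♝ · ♜
♟ ♟ ♟ ♟ ♟ ♟ ♟ ♟
· · · · · · · ·
· · · · · · · ·
· · · · · · · ·
· · · · · · · ♙
♙ ♙ ♙ ♙ ♙ ♙ ♙ ♞
♖ ♘ ♗ ♕ ♔ ♗ · ♖


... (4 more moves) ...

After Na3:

♜ ♞ ♝ ♛ ♚ ♝ · ♜
♟ · ♟ ♟ ♟ ♟ ♟ ·
· · · · · · · ·
· ♟ · · · · · ♟
· · · · · ♙ · ♙
♘ · · · · · · ·
♙ ♙ ♙ ♙ ♙ · ♙ ♞
♖ · ♗ ♕ ♔ ♗ · ♖


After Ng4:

♜ ♞ ♝ ♛ ♚ ♝ · ♜
♟ · ♟ ♟ ♟ ♟ ♟ ·
· · · · · · · ·
· ♟ · · · · · ♟
· · · · · ♙ ♞ ♙
♘ · · · · · · ·
♙ ♙ ♙ ♙ ♙ · ♙ ·
♖ · ♗ ♕ ♔ ♗ · ♖



  a b c d e f g h
  ─────────────────
8│♜ ♞ ♝ ♛ ♚ ♝ · ♜│8
7│♟ · ♟ ♟ ♟ ♟ ♟ ·│7
6│· · · · · · · ·│6
5│· ♟ · · · · · ♟│5
4│· · · · · ♙ ♞ ♙│4
3│♘ · · · · · · ·│3
2│♙ ♙ ♙ ♙ ♙ · ♙ ·│2
1│♖ · ♗ ♕ ♔ ♗ · ♖│1
  ─────────────────
  a b c d e f g h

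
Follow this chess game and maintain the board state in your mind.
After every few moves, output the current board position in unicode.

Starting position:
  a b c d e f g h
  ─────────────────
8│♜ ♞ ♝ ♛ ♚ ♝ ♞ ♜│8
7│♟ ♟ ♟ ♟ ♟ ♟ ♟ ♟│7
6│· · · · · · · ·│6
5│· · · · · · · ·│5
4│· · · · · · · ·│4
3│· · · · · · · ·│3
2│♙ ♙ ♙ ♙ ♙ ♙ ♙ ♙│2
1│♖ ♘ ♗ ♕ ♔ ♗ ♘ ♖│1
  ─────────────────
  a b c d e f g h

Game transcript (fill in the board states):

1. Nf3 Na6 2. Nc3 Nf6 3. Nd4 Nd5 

  a b c d e f g h
  ─────────────────
8│♜ · ♝ ♛ ♚ ♝ · ♜│8
7│♟ ♟ ♟ ♟ ♟ ♟ ♟ ♟│7
6│♞ · · · · · · ·│6
5│· · · ♞ · · · ·│5
4│· · · ♘ · · · ·│4
3│· · ♘ · · · · ·│3
2│♙ ♙ ♙ ♙ ♙ ♙ ♙ ♙│2
1│♖ · ♗ ♕ ♔ ♗ · ♖│1
  ─────────────────
  a b c d e f g h

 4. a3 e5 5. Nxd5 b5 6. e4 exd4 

  a b c d e f g h
  ─────────────────
8│♜ · ♝ ♛ ♚ ♝ · ♜│8
7│♟ · ♟ ♟ · ♟ ♟ ♟│7
6│♞ · · · · · · ·│6
5│· ♟ · ♘ · · · ·│5
4│· · · ♟ ♙ · · ·│4
3│♙ · · · · · · ·│3
2│· ♙ ♙ ♙ · ♙ ♙ ♙│2
1│♖ · ♗ ♕ ♔ ♗ · ♖│1
  ─────────────────
  a b c d e f g h

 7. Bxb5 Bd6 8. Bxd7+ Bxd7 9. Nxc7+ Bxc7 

  a b c d e f g h
  ─────────────────
8│♜ · · ♛ ♚ · · ♜│8
7│♟ · ♝ ♝ · ♟ ♟ ♟│7
6│♞ · · · · · · ·│6
5│· · · · · · · ·│5
4│· · · ♟ ♙ · · ·│4
3│♙ · · · · · · ·│3
2│· ♙ ♙ ♙ · ♙ ♙ ♙│2
1│♖ · ♗ ♕ ♔ · · ♖│1
  ─────────────────
  a b c d e f g h

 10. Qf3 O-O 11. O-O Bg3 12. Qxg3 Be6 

  a b c d e f g h
  ─────────────────
8│♜ · · ♛ · ♜ ♚ ·│8
7│♟ · · · · ♟ ♟ ♟│7
6│♞ · · · ♝ · · ·│6
5│· · · · · · · ·│5
4│· · · ♟ ♙ · · ·│4
3│♙ · · · · · ♕ ·│3
2│· ♙ ♙ ♙ · ♙ ♙ ♙│2
1│♖ · ♗ · · ♖ ♔ ·│1
  ─────────────────
  a b c d e f g h

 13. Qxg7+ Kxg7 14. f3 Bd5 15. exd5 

  a b c d e f g h
  ─────────────────
8│♜ · · ♛ · ♜ · ·│8
7│♟ · · · · ♟ ♚ ♟│7
6│♞ · · · · · · ·│6
5│· · · ♙ · · · ·│5
4│· · · ♟ · · · ·│4
3│♙ · · · · ♙ · ·│3
2│· ♙ ♙ ♙ · · ♙ ♙│2
1│♖ · ♗ · · ♖ ♔ ·│1
  ─────────────────
  a b c d e f g h


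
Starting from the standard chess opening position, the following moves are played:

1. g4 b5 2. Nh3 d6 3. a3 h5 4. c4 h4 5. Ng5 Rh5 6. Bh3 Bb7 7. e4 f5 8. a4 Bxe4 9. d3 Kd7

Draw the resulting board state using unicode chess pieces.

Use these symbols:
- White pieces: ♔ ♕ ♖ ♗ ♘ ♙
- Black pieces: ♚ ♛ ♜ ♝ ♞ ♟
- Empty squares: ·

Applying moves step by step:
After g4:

♜ ♞ ♝ ♛ ♚ ♝ ♞ ♜
♟ ♟ ♟ ♟ ♟ ♟ ♟ ♟
· · · · · · · ·
· · · · · · · ·
· · · · · · ♙ ·
· · · · · · · ·
♙ ♙ ♙ ♙ ♙ ♙ · ♙
♖ ♘ ♗ ♕ ♔ ♗ ♘ ♖


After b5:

♜ ♞ ♝ ♛ ♚ ♝ ♞ ♜
♟ · ♟ ♟ ♟ ♟ ♟ ♟
· · · · · · · ·
· ♟ · · · · · ·
· · · · · · ♙ ·
· · · · · · · ·
♙ ♙ ♙ ♙ ♙ ♙ · ♙
♖ ♘ ♗ ♕ ♔ ♗ ♘ ♖


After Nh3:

♜ ♞ ♝ ♛ ♚ ♝ ♞ ♜
♟ · ♟ ♟ ♟ ♟ ♟ ♟
· · · · · · · ·
· ♟ · · · · · ·
· · · · · · ♙ ·
· · · · · · · ♘
♙ ♙ ♙ ♙ ♙ ♙ · ♙
♖ ♘ ♗ ♕ ♔ ♗ · ♖


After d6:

♜ ♞ ♝ ♛ ♚ ♝ ♞ ♜
♟ · ♟ · ♟ ♟ ♟ ♟
· · · ♟ · · · ·
· ♟ · · · · · ·
· · · · · · ♙ ·
· · · · · · · ♘
♙ ♙ ♙ ♙ ♙ ♙ · ♙
♖ ♘ ♗ ♕ ♔ ♗ · ♖


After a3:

♜ ♞ ♝ ♛ ♚ ♝ ♞ ♜
♟ · ♟ · ♟ ♟ ♟ ♟
· · · ♟ · · · ·
· ♟ · · · · · ·
· · · · · · ♙ ·
♙ · · · · · · ♘
· ♙ ♙ ♙ ♙ ♙ · ♙
♖ ♘ ♗ ♕ ♔ ♗ · ♖


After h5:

♜ ♞ ♝ ♛ ♚ ♝ ♞ ♜
♟ · ♟ · ♟ ♟ ♟ ·
· · · ♟ · · · ·
· ♟ · · · · · ♟
· · · · · · ♙ ·
♙ · · · · · · ♘
· ♙ ♙ ♙ ♙ ♙ · ♙
♖ ♘ ♗ ♕ ♔ ♗ · ♖


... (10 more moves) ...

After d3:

♜ ♞ · ♛ ♚ ♝ ♞ ·
♟ · ♟ · ♟ · ♟ ·
· · · ♟ · · · ·
· ♟ · · · ♟ ♘ ♜
♙ · ♙ · ♝ · ♙ ♟
· · · ♙ · · · ♗
· ♙ · · · ♙ · ♙
♖ ♘ ♗ ♕ ♔ · · ♖


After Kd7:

♜ ♞ · ♛ · ♝ ♞ ·
♟ · ♟ ♚ ♟ · ♟ ·
· · · ♟ · · · ·
· ♟ · · · ♟ ♘ ♜
♙ · ♙ · ♝ · ♙ ♟
· · · ♙ · · · ♗
· ♙ · · · ♙ · ♙
♖ ♘ ♗ ♕ ♔ · · ♖



  a b c d e f g h
  ─────────────────
8│♜ ♞ · ♛ · ♝ ♞ ·│8
7│♟ · ♟ ♚ ♟ · ♟ ·│7
6│· · · ♟ · · · ·│6
5│· ♟ · · · ♟ ♘ ♜│5
4│♙ · ♙ · ♝ · ♙ ♟│4
3│· · · ♙ · · · ♗│3
2│· ♙ · · · ♙ · ♙│2
1│♖ ♘ ♗ ♕ ♔ · · ♖│1
  ─────────────────
  a b c d e f g h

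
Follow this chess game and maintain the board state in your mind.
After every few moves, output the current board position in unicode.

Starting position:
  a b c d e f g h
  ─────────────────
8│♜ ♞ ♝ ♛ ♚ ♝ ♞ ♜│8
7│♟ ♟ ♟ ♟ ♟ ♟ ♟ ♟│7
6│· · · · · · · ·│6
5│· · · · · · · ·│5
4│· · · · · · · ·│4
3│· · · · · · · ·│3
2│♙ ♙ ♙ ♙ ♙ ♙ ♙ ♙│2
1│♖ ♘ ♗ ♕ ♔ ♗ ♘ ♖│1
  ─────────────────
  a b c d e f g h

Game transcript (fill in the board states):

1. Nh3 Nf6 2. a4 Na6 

  a b c d e f g h
  ─────────────────
8│♜ · ♝ ♛ ♚ ♝ · ♜│8
7│♟ ♟ ♟ ♟ ♟ ♟ ♟ ♟│7
6│♞ · · · · ♞ · ·│6
5│· · · · · · · ·│5
4│♙ · · · · · · ·│4
3│· · · · · · · ♘│3
2│· ♙ ♙ ♙ ♙ ♙ ♙ ♙│2
1│♖ ♘ ♗ ♕ ♔ ♗ · ♖│1
  ─────────────────
  a b c d e f g h

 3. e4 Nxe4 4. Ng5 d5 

  a b c d e f g h
  ─────────────────
8│♜ · ♝ ♛ ♚ ♝ · ♜│8
7│♟ ♟ ♟ · ♟ ♟ ♟ ♟│7
6│♞ · · · · · · ·│6
5│· · · ♟ · · ♘ ·│5
4│♙ · · · ♞ · · ·│4
3│· · · · · · · ·│3
2│· ♙ ♙ ♙ · ♙ ♙ ♙│2
1│♖ ♘ ♗ ♕ ♔ ♗ · ♖│1
  ─────────────────
  a b c d e f g h

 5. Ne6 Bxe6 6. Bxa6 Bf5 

  a b c d e f g h
  ─────────────────
8│♜ · · ♛ ♚ ♝ · ♜│8
7│♟ ♟ ♟ · ♟ ♟ ♟ ♟│7
6│♗ · · · · · · ·│6
5│· · · ♟ · ♝ · ·│5
4│♙ · · · ♞ · · ·│4
3│· · · · · · · ·│3
2│· ♙ ♙ ♙ · ♙ ♙ ♙│2
1│♖ ♘ ♗ ♕ ♔ · · ♖│1
  ─────────────────
  a b c d e f g h

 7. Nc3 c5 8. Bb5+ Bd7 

  a b c d e f g h
  ─────────────────
8│♜ · · ♛ ♚ ♝ · ♜│8
7│♟ ♟ · ♝ ♟ ♟ ♟ ♟│7
6│· · · · · · · ·│6
5│· ♗ ♟ ♟ · · · ·│5
4│♙ · · · ♞ · · ·│4
3│· · ♘ · · · · ·│3
2│· ♙ ♙ ♙ · ♙ ♙ ♙│2
1│♖ · ♗ ♕ ♔ · · ♖│1
  ─────────────────
  a b c d e f g h

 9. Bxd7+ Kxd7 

  a b c d e f g h
  ─────────────────
8│♜ · · ♛ · ♝ · ♜│8
7│♟ ♟ · ♚ ♟ ♟ ♟ ♟│7
6│· · · · · · · ·│6
5│· · ♟ ♟ · · · ·│5
4│♙ · · · ♞ · · ·│4
3│· · ♘ · · · · ·│3
2│· ♙ ♙ ♙ · ♙ ♙ ♙│2
1│♖ · ♗ ♕ ♔ · · ♖│1
  ─────────────────
  a b c d e f g h


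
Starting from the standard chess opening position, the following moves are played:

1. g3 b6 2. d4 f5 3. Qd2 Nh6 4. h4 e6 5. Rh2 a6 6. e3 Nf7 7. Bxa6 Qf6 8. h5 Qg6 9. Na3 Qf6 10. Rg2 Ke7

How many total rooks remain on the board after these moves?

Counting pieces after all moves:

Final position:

  a b c d e f g h
  ─────────────────
8│♜ ♞ ♝ · · ♝ · ♜│8
7│· · ♟ ♟ ♚ ♞ ♟ ♟│7
6│♗ ♟ · · ♟ ♛ · ·│6
5│· · · · · ♟ · ♙│5
4│· · · ♙ · · · ·│4
3│♘ · · · ♙ · ♙ ·│3
2│♙ ♙ ♙ ♕ · ♙ ♖ ·│2
1│♖ · ♗ · ♔ · ♘ ·│1
  ─────────────────
  a b c d e f g h


4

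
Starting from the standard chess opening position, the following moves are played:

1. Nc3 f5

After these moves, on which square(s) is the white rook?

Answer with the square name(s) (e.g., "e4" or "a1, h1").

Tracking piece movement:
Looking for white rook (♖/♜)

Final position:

  a b c d e f g h
  ─────────────────
8│♜ ♞ ♝ ♛ ♚ ♝ ♞ ♜│8
7│♟ ♟ ♟ ♟ ♟ · ♟ ♟│7
6│· · · · · · · ·│6
5│· · · · · ♟ · ·│5
4│· · · · · · · ·│4
3│· · ♘ · · · · ·│3
2│♙ ♙ ♙ ♙ ♙ ♙ ♙ ♙│2
1│♖ · ♗ ♕ ♔ ♗ ♘ ♖│1
  ─────────────────
  a b c d e f g h


a1, h1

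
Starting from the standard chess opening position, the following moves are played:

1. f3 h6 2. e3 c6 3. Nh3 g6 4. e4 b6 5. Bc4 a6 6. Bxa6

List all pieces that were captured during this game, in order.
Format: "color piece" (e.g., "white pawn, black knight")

Tracking captures:
  Bxa6: captured black pawn

black pawn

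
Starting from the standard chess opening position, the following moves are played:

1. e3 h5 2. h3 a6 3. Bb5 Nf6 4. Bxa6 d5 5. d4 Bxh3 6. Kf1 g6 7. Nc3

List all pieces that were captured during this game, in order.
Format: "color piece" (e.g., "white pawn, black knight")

Tracking captures:
  Bxa6: captured black pawn
  Bxh3: captured white pawn

black pawn, white pawn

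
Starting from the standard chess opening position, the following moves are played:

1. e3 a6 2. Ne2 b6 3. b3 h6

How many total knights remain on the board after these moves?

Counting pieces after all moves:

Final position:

  a b c d e f g h
  ─────────────────
8│♜ ♞ ♝ ♛ ♚ ♝ ♞ ♜│8
7│· · ♟ ♟ ♟ ♟ ♟ ·│7
6│♟ ♟ · · · · · ♟│6
5│· · · · · · · ·│5
4│· · · · · · · ·│4
3│· ♙ · · ♙ · · ·│3
2│♙ · ♙ ♙ ♘ ♙ ♙ ♙│2
1│♖ ♘ ♗ ♕ ♔ ♗ · ♖│1
  ─────────────────
  a b c d e f g h


4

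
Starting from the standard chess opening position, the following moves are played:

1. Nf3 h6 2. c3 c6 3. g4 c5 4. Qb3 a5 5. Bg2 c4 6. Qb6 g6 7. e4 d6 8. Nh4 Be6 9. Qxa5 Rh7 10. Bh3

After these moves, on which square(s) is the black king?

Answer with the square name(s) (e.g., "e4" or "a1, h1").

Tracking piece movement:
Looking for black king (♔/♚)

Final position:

  a b c d e f g h
  ─────────────────
8│♜ ♞ · ♛ ♚ ♝ ♞ ·│8
7│· ♟ · · ♟ ♟ · ♜│7
6│· · · ♟ ♝ · ♟ ♟│6
5│♕ · · · · · · ·│5
4│· · ♟ · ♙ · ♙ ♘│4
3│· · ♙ · · · · ♗│3
2│♙ ♙ · ♙ · ♙ · ♙│2
1│♖ ♘ ♗ · ♔ · · ♖│1
  ─────────────────
  a b c d e f g h


e8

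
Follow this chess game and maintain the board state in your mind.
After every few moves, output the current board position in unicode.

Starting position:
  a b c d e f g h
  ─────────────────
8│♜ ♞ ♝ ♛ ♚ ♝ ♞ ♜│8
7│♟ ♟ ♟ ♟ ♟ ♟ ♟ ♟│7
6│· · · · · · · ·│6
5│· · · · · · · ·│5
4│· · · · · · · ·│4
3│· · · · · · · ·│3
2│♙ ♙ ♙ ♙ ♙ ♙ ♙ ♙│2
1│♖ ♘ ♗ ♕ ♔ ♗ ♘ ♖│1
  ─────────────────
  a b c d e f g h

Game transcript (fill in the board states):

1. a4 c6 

  a b c d e f g h
  ─────────────────
8│♜ ♞ ♝ ♛ ♚ ♝ ♞ ♜│8
7│♟ ♟ · ♟ ♟ ♟ ♟ ♟│7
6│· · ♟ · · · · ·│6
5│· · · · · · · ·│5
4│♙ · · · · · · ·│4
3│· · · · · · · ·│3
2│· ♙ ♙ ♙ ♙ ♙ ♙ ♙│2
1│♖ ♘ ♗ ♕ ♔ ♗ ♘ ♖│1
  ─────────────────
  a b c d e f g h

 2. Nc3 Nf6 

  a b c d e f g h
  ─────────────────
8│♜ ♞ ♝ ♛ ♚ ♝ · ♜│8
7│♟ ♟ · ♟ ♟ ♟ ♟ ♟│7
6│· · ♟ · · ♞ · ·│6
5│· · · · · · · ·│5
4│♙ · · · · · · ·│4
3│· · ♘ · · · · ·│3
2│· ♙ ♙ ♙ ♙ ♙ ♙ ♙│2
1│♖ · ♗ ♕ ♔ ♗ ♘ ♖│1
  ─────────────────
  a b c d e f g h

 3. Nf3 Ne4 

  a b c d e f g h
  ─────────────────
8│♜ ♞ ♝ ♛ ♚ ♝ · ♜│8
7│♟ ♟ · ♟ ♟ ♟ ♟ ♟│7
6│· · ♟ · · · · ·│6
5│· · · · · · · ·│5
4│♙ · · · ♞ · · ·│4
3│· · ♘ · · ♘ · ·│3
2│· ♙ ♙ ♙ ♙ ♙ ♙ ♙│2
1│♖ · ♗ ♕ ♔ ♗ · ♖│1
  ─────────────────
  a b c d e f g h

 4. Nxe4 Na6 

  a b c d e f g h
  ─────────────────
8│♜ · ♝ ♛ ♚ ♝ · ♜│8
7│♟ ♟ · ♟ ♟ ♟ ♟ ♟│7
6│♞ · ♟ · · · · ·│6
5│· · · · · · · ·│5
4│♙ · · · ♘ · · ·│4
3│· · · · · ♘ · ·│3
2│· ♙ ♙ ♙ ♙ ♙ ♙ ♙│2
1│♖ · ♗ ♕ ♔ ♗ · ♖│1
  ─────────────────
  a b c d e f g h

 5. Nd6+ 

  a b c d e f g h
  ─────────────────
8│♜ · ♝ ♛ ♚ ♝ · ♜│8
7│♟ ♟ · ♟ ♟ ♟ ♟ ♟│7
6│♞ · ♟ ♘ · · · ·│6
5│· · · · · · · ·│5
4│♙ · · · · · · ·│4
3│· · · · · ♘ · ·│3
2│· ♙ ♙ ♙ ♙ ♙ ♙ ♙│2
1│♖ · ♗ ♕ ♔ ♗ · ♖│1
  ─────────────────
  a b c d e f g h


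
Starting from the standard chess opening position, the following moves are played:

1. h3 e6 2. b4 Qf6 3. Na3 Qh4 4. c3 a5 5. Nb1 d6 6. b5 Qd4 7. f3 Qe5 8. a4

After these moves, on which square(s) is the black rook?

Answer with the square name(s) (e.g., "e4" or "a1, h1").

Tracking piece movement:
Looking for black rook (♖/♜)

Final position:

  a b c d e f g h
  ─────────────────
8│♜ ♞ ♝ · ♚ ♝ ♞ ♜│8
7│· ♟ ♟ · · ♟ ♟ ♟│7
6│· · · ♟ ♟ · · ·│6
5│♟ ♙ · · ♛ · · ·│5
4│♙ · · · · · · ·│4
3│· · ♙ · · ♙ · ♙│3
2│· · · ♙ ♙ · ♙ ·│2
1│♖ ♘ ♗ ♕ ♔ ♗ ♘ ♖│1
  ─────────────────
  a b c d e f g h


a8, h8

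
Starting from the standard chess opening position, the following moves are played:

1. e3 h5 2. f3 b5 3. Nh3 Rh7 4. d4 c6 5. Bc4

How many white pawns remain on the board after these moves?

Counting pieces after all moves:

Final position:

  a b c d e f g h
  ─────────────────
8│♜ ♞ ♝ ♛ ♚ ♝ ♞ ·│8
7│♟ · · ♟ ♟ ♟ ♟ ♜│7
6│· · ♟ · · · · ·│6
5│· ♟ · · · · · ♟│5
4│· · ♗ ♙ · · · ·│4
3│· · · · ♙ ♙ · ♘│3
2│♙ ♙ ♙ · · · ♙ ♙│2
1│♖ ♘ ♗ ♕ ♔ · · ♖│1
  ─────────────────
  a b c d e f g h


8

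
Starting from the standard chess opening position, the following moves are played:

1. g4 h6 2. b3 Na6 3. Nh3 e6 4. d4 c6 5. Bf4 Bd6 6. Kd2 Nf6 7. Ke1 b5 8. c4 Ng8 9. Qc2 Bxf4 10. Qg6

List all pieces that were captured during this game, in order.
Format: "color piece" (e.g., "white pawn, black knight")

Tracking captures:
  Bxf4: captured white bishop

white bishop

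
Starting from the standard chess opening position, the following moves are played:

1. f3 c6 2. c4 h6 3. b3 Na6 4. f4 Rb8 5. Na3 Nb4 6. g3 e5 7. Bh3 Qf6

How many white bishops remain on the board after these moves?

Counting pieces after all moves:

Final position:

  a b c d e f g h
  ─────────────────
8│· ♜ ♝ · ♚ ♝ ♞ ♜│8
7│♟ ♟ · ♟ · ♟ ♟ ·│7
6│· · ♟ · · ♛ · ♟│6
5│· · · · ♟ · · ·│5
4│· ♞ ♙ · · ♙ · ·│4
3│♘ ♙ · · · · ♙ ♗│3
2│♙ · · ♙ ♙ · · ♙│2
1│♖ · ♗ ♕ ♔ · ♘ ♖│1
  ─────────────────
  a b c d e f g h


2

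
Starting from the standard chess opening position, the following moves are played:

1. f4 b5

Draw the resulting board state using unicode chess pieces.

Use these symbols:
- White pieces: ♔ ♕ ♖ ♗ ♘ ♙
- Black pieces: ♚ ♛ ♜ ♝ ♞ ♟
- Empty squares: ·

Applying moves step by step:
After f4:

♜ ♞ ♝ ♛ ♚ ♝ ♞ ♜
♟ ♟ ♟ ♟ ♟ ♟ ♟ ♟
· · · · · · · ·
· · · · · · · ·
· · · · · ♙ · ·
· · · · · · · ·
♙ ♙ ♙ ♙ ♙ · ♙ ♙
♖ ♘ ♗ ♕ ♔ ♗ ♘ ♖


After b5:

♜ ♞ ♝ ♛ ♚ ♝ ♞ ♜
♟ · ♟ ♟ ♟ ♟ ♟ ♟
· · · · · · · ·
· ♟ · · · · · ·
· · · · · ♙ · ·
· · · · · · · ·
♙ ♙ ♙ ♙ ♙ · ♙ ♙
♖ ♘ ♗ ♕ ♔ ♗ ♘ ♖



  a b c d e f g h
  ─────────────────
8│♜ ♞ ♝ ♛ ♚ ♝ ♞ ♜│8
7│♟ · ♟ ♟ ♟ ♟ ♟ ♟│7
6│· · · · · · · ·│6
5│· ♟ · · · · · ·│5
4│· · · · · ♙ · ·│4
3│· · · · · · · ·│3
2│♙ ♙ ♙ ♙ ♙ · ♙ ♙│2
1│♖ ♘ ♗ ♕ ♔ ♗ ♘ ♖│1
  ─────────────────
  a b c d e f g h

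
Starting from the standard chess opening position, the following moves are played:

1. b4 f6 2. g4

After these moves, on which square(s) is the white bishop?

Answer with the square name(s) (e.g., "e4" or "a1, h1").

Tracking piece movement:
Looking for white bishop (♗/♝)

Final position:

  a b c d e f g h
  ─────────────────
8│♜ ♞ ♝ ♛ ♚ ♝ ♞ ♜│8
7│♟ ♟ ♟ ♟ ♟ · ♟ ♟│7
6│· · · · · ♟ · ·│6
5│· · · · · · · ·│5
4│· ♙ · · · · ♙ ·│4
3│· · · · · · · ·│3
2│♙ · ♙ ♙ ♙ ♙ · ♙│2
1│♖ ♘ ♗ ♕ ♔ ♗ ♘ ♖│1
  ─────────────────
  a b c d e f g h


c1, f1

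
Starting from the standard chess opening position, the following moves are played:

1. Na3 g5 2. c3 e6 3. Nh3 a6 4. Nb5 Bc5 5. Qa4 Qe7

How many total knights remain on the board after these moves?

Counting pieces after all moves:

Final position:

  a b c d e f g h
  ─────────────────
8│♜ ♞ ♝ · ♚ · ♞ ♜│8
7│· ♟ ♟ ♟ ♛ ♟ · ♟│7
6│♟ · · · ♟ · · ·│6
5│· ♘ ♝ · · · ♟ ·│5
4│♕ · · · · · · ·│4
3│· · ♙ · · · · ♘│3
2│♙ ♙ · ♙ ♙ ♙ ♙ ♙│2
1│♖ · ♗ · ♔ ♗ · ♖│1
  ─────────────────
  a b c d e f g h


4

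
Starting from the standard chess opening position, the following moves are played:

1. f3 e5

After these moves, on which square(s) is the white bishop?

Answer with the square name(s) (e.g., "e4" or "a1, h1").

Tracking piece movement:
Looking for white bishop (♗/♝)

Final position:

  a b c d e f g h
  ─────────────────
8│♜ ♞ ♝ ♛ ♚ ♝ ♞ ♜│8
7│♟ ♟ ♟ ♟ · ♟ ♟ ♟│7
6│· · · · · · · ·│6
5│· · · · ♟ · · ·│5
4│· · · · · · · ·│4
3│· · · · · ♙ · ·│3
2│♙ ♙ ♙ ♙ ♙ · ♙ ♙│2
1│♖ ♘ ♗ ♕ ♔ ♗ ♘ ♖│1
  ─────────────────
  a b c d e f g h


c1, f1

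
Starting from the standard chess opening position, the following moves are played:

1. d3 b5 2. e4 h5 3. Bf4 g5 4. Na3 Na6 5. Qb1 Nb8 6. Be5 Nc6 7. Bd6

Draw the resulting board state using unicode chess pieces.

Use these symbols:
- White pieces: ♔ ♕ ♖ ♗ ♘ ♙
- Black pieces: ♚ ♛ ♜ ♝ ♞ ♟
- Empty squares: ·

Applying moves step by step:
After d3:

♜ ♞ ♝ ♛ ♚ ♝ ♞ ♜
♟ ♟ ♟ ♟ ♟ ♟ ♟ ♟
· · · · · · · ·
· · · · · · · ·
· · · · · · · ·
· · · ♙ · · · ·
♙ ♙ ♙ · ♙ ♙ ♙ ♙
♖ ♘ ♗ ♕ ♔ ♗ ♘ ♖


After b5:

♜ ♞ ♝ ♛ ♚ ♝ ♞ ♜
♟ · ♟ ♟ ♟ ♟ ♟ ♟
· · · · · · · ·
· ♟ · · · · · ·
· · · · · · · ·
· · · ♙ · · · ·
♙ ♙ ♙ · ♙ ♙ ♙ ♙
♖ ♘ ♗ ♕ ♔ ♗ ♘ ♖


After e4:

♜ ♞ ♝ ♛ ♚ ♝ ♞ ♜
♟ · ♟ ♟ ♟ ♟ ♟ ♟
· · · · · · · ·
· ♟ · · · · · ·
· · · · ♙ · · ·
· · · ♙ · · · ·
♙ ♙ ♙ · · ♙ ♙ ♙
♖ ♘ ♗ ♕ ♔ ♗ ♘ ♖


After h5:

♜ ♞ ♝ ♛ ♚ ♝ ♞ ♜
♟ · ♟ ♟ ♟ ♟ ♟ ·
· · · · · · · ·
· ♟ · · · · · ♟
· · · · ♙ · · ·
· · · ♙ · · · ·
♙ ♙ ♙ · · ♙ ♙ ♙
♖ ♘ ♗ ♕ ♔ ♗ ♘ ♖


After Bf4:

♜ ♞ ♝ ♛ ♚ ♝ ♞ ♜
♟ · ♟ ♟ ♟ ♟ ♟ ·
· · · · · · · ·
· ♟ · · · · · ♟
· · · · ♙ ♗ · ·
· · · ♙ · · · ·
♙ ♙ ♙ · · ♙ ♙ ♙
♖ ♘ · ♕ ♔ ♗ ♘ ♖


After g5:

♜ ♞ ♝ ♛ ♚ ♝ ♞ ♜
♟ · ♟ ♟ ♟ ♟ · ·
· · · · · · · ·
· ♟ · · · · ♟ ♟
· · · · ♙ ♗ · ·
· · · ♙ · · · ·
♙ ♙ ♙ · · ♙ ♙ ♙
♖ ♘ · ♕ ♔ ♗ ♘ ♖


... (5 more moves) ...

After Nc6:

♜ · ♝ ♛ ♚ ♝ ♞ ♜
♟ · ♟ ♟ ♟ ♟ · ·
· · ♞ · · · · ·
· ♟ · · ♗ · ♟ ♟
· · · · ♙ · · ·
♘ · · ♙ · · · ·
♙ ♙ ♙ · · ♙ ♙ ♙
♖ ♕ · · ♔ ♗ ♘ ♖


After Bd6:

♜ · ♝ ♛ ♚ ♝ ♞ ♜
♟ · ♟ ♟ ♟ ♟ · ·
· · ♞ ♗ · · · ·
· ♟ · · · · ♟ ♟
· · · · ♙ · · ·
♘ · · ♙ · · · ·
♙ ♙ ♙ · · ♙ ♙ ♙
♖ ♕ · · ♔ ♗ ♘ ♖



  a b c d e f g h
  ─────────────────
8│♜ · ♝ ♛ ♚ ♝ ♞ ♜│8
7│♟ · ♟ ♟ ♟ ♟ · ·│7
6│· · ♞ ♗ · · · ·│6
5│· ♟ · · · · ♟ ♟│5
4│· · · · ♙ · · ·│4
3│♘ · · ♙ · · · ·│3
2│♙ ♙ ♙ · · ♙ ♙ ♙│2
1│♖ ♕ · · ♔ ♗ ♘ ♖│1
  ─────────────────
  a b c d e f g h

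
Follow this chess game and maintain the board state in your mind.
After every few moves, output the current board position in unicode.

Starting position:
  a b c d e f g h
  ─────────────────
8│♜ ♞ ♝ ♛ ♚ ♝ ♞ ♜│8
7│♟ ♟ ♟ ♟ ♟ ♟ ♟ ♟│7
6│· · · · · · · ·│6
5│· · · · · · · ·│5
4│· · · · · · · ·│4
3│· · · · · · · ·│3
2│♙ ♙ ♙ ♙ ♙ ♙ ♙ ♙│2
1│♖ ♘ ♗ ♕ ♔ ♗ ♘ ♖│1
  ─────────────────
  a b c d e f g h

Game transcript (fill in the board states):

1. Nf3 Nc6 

  a b c d e f g h
  ─────────────────
8│♜ · ♝ ♛ ♚ ♝ ♞ ♜│8
7│♟ ♟ ♟ ♟ ♟ ♟ ♟ ♟│7
6│· · ♞ · · · · ·│6
5│· · · · · · · ·│5
4│· · · · · · · ·│4
3│· · · · · ♘ · ·│3
2│♙ ♙ ♙ ♙ ♙ ♙ ♙ ♙│2
1│♖ ♘ ♗ ♕ ♔ ♗ · ♖│1
  ─────────────────
  a b c d e f g h

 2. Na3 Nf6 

  a b c d e f g h
  ─────────────────
8│♜ · ♝ ♛ ♚ ♝ · ♜│8
7│♟ ♟ ♟ ♟ ♟ ♟ ♟ ♟│7
6│· · ♞ · · ♞ · ·│6
5│· · · · · · · ·│5
4│· · · · · · · ·│4
3│♘ · · · · ♘ · ·│3
2│♙ ♙ ♙ ♙ ♙ ♙ ♙ ♙│2
1│♖ · ♗ ♕ ♔ ♗ · ♖│1
  ─────────────────
  a b c d e f g h

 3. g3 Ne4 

  a b c d e f g h
  ─────────────────
8│♜ · ♝ ♛ ♚ ♝ · ♜│8
7│♟ ♟ ♟ ♟ ♟ ♟ ♟ ♟│7
6│· · ♞ · · · · ·│6
5│· · · · · · · ·│5
4│· · · · ♞ · · ·│4
3│♘ · · · · ♘ ♙ ·│3
2│♙ ♙ ♙ ♙ ♙ ♙ · ♙│2
1│♖ · ♗ ♕ ♔ ♗ · ♖│1
  ─────────────────
  a b c d e f g h

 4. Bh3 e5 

  a b c d e f g h
  ─────────────────
8│♜ · ♝ ♛ ♚ ♝ · ♜│8
7│♟ ♟ ♟ ♟ · ♟ ♟ ♟│7
6│· · ♞ · · · · ·│6
5│· · · · ♟ · · ·│5
4│· · · · ♞ · · ·│4
3│♘ · · · · ♘ ♙ ♗│3
2│♙ ♙ ♙ ♙ ♙ ♙ · ♙│2
1│♖ · ♗ ♕ ♔ · · ♖│1
  ─────────────────
  a b c d e f g h



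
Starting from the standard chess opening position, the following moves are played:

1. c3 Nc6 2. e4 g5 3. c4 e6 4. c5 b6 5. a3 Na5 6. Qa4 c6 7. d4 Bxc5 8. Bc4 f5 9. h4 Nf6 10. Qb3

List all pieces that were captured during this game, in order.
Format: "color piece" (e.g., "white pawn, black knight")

Tracking captures:
  Bxc5: captured white pawn

white pawn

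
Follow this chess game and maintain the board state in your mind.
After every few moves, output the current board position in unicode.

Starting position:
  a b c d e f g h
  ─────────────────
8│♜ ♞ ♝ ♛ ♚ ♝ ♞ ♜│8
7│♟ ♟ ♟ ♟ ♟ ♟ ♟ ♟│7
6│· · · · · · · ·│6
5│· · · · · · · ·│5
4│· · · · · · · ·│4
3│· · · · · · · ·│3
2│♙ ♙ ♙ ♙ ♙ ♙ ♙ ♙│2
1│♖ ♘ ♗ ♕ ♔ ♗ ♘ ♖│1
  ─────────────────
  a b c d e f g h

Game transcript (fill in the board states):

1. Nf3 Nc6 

  a b c d e f g h
  ─────────────────
8│♜ · ♝ ♛ ♚ ♝ ♞ ♜│8
7│♟ ♟ ♟ ♟ ♟ ♟ ♟ ♟│7
6│· · ♞ · · · · ·│6
5│· · · · · · · ·│5
4│· · · · · · · ·│4
3│· · · · · ♘ · ·│3
2│♙ ♙ ♙ ♙ ♙ ♙ ♙ ♙│2
1│♖ ♘ ♗ ♕ ♔ ♗ · ♖│1
  ─────────────────
  a b c d e f g h

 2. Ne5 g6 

  a b c d e f g h
  ─────────────────
8│♜ · ♝ ♛ ♚ ♝ ♞ ♜│8
7│♟ ♟ ♟ ♟ ♟ ♟ · ♟│7
6│· · ♞ · · · ♟ ·│6
5│· · · · ♘ · · ·│5
4│· · · · · · · ·│4
3│· · · · · · · ·│3
2│♙ ♙ ♙ ♙ ♙ ♙ ♙ ♙│2
1│♖ ♘ ♗ ♕ ♔ ♗ · ♖│1
  ─────────────────
  a b c d e f g h

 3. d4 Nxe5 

  a b c d e f g h
  ─────────────────
8│♜ · ♝ ♛ ♚ ♝ ♞ ♜│8
7│♟ ♟ ♟ ♟ ♟ ♟ · ♟│7
6│· · · · · · ♟ ·│6
5│· · · · ♞ · · ·│5
4│· · · ♙ · · · ·│4
3│· · · · · · · ·│3
2│♙ ♙ ♙ · ♙ ♙ ♙ ♙│2
1│♖ ♘ ♗ ♕ ♔ ♗ · ♖│1
  ─────────────────
  a b c d e f g h

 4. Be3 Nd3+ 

  a b c d e f g h
  ─────────────────
8│♜ · ♝ ♛ ♚ ♝ ♞ ♜│8
7│♟ ♟ ♟ ♟ ♟ ♟ · ♟│7
6│· · · · · · ♟ ·│6
5│· · · · · · · ·│5
4│· · · ♙ · · · ·│4
3│· · · ♞ ♗ · · ·│3
2│♙ ♙ ♙ · ♙ ♙ ♙ ♙│2
1│♖ ♘ · ♕ ♔ ♗ · ♖│1
  ─────────────────
  a b c d e f g h

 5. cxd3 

  a b c d e f g h
  ─────────────────
8│♜ · ♝ ♛ ♚ ♝ ♞ ♜│8
7│♟ ♟ ♟ ♟ ♟ ♟ · ♟│7
6│· · · · · · ♟ ·│6
5│· · · · · · · ·│5
4│· · · ♙ · · · ·│4
3│· · · ♙ ♗ · · ·│3
2│♙ ♙ · · ♙ ♙ ♙ ♙│2
1│♖ ♘ · ♕ ♔ ♗ · ♖│1
  ─────────────────
  a b c d e f g h
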